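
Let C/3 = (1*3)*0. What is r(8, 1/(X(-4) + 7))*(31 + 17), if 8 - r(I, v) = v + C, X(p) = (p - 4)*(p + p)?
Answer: 27216/71 ≈ 383.32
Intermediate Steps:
C = 0 (C = 3*((1*3)*0) = 3*(3*0) = 3*0 = 0)
X(p) = 2*p*(-4 + p) (X(p) = (-4 + p)*(2*p) = 2*p*(-4 + p))
r(I, v) = 8 - v (r(I, v) = 8 - (v + 0) = 8 - v)
r(8, 1/(X(-4) + 7))*(31 + 17) = (8 - 1/(2*(-4)*(-4 - 4) + 7))*(31 + 17) = (8 - 1/(2*(-4)*(-8) + 7))*48 = (8 - 1/(64 + 7))*48 = (8 - 1/71)*48 = (567/71)*48 = 27216/71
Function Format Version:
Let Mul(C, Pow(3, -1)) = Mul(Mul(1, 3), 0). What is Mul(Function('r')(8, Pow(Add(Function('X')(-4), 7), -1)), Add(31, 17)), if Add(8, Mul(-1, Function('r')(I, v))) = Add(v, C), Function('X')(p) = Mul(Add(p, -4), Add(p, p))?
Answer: Rational(27216, 71) ≈ 383.32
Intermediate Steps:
C = 0 (C = Mul(3, Mul(Mul(1, 3), 0)) = Mul(3, Mul(3, 0)) = Mul(3, 0) = 0)
Function('X')(p) = Mul(2, p, Add(-4, p)) (Function('X')(p) = Mul(Add(-4, p), Mul(2, p)) = Mul(2, p, Add(-4, p)))
Function('r')(I, v) = Add(8, Mul(-1, v)) (Function('r')(I, v) = Add(8, Mul(-1, Add(v, 0))) = Add(8, Mul(-1, v)))
Mul(Function('r')(8, Pow(Add(Function('X')(-4), 7), -1)), Add(31, 17)) = Mul(Add(8, Mul(-1, Pow(Add(Mul(2, -4, Add(-4, -4)), 7), -1))), Add(31, 17)) = Mul(Add(8, Mul(-1, Pow(Add(Mul(2, -4, -8), 7), -1))), 48) = Mul(Add(8, Mul(-1, Pow(Add(64, 7), -1))), 48) = Mul(Add(8, Mul(-1, Pow(71, -1))), 48) = Mul(Add(8, Mul(-1, Rational(1, 71))), 48) = Mul(Add(8, Rational(-1, 71)), 48) = Mul(Rational(567, 71), 48) = Rational(27216, 71)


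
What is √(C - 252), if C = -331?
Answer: I*√583 ≈ 24.145*I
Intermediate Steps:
√(C - 252) = √(-331 - 252) = √(-583) = I*√583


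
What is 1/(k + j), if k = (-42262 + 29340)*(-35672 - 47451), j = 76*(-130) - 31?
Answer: 1/1074105495 ≈ 9.3101e-10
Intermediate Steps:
j = -9911 (j = -9880 - 31 = -9911)
k = 1074115406 (k = -12922*(-83123) = 1074115406)
1/(k + j) = 1/(1074115406 - 9911) = 1/1074105495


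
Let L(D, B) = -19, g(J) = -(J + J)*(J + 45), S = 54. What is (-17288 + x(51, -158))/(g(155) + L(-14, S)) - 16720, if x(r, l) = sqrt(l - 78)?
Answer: -1036940392/62019 - 2*I*sqrt(59)/62019 ≈ -16720.0 - 0.0002477*I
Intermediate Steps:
x(r, l) = sqrt(-78 + l)
g(J) = -2*J*(45 + J)
(-17288 + x(51, -158))/(g(155) + L(-14, S)) - 16720 = (-17288 + sqrt(-78 - 158))/(-2*155*(45 + 155) - 19) - 16720 = (-17288 + sqrt(-236))/(-2*155*200 - 19) - 16720 = (-17288 + 2*I*sqrt(59))/(-62000 - 19) - 16720 = (-17288 + 2*I*sqrt(59))/(-62019) - 16720 = (-17288 + 2*I*sqrt(59))*(-1/62019) - 16720 = (17288/62019 - 2*I*sqrt(59)/62019) - 16720 = -1036940392/62019 - 2*I*sqrt(59)/62019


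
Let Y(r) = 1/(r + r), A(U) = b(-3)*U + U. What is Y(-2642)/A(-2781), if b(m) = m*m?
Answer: 1/146948040 ≈ 6.8051e-9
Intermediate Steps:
b(m) = m**2
A(U) = 10*U (A(U) = (-3)**2*U + U = 9*U + U = 10*U)
Y(r) = 1/(2*r)
Y(-2642)/A(-2781) = ((1/2)/(-2642))/((10*(-2781))) = ((1/2)*(-1/2642))/(-27810) = -1/5284*(-1/27810) = 1/146948040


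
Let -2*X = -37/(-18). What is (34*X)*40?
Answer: -12580/9 ≈ -1397.8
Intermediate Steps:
X = -37/36 (X = -(-37)/(2*(-18)) = -(-37)*(-1)/(2*18) = -½*37/18 = -37/36 ≈ -1.0278)
(34*X)*40 = (34*(-37/36))*40 = -629/18*40 = -12580/9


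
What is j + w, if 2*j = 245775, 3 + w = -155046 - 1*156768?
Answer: -377859/2 ≈ -1.8893e+5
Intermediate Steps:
w = -311817 (w = -3 + (-155046 - 1*156768) = -3 + (-155046 - 156768) = -3 - 311814 = -311817)
j = 245775/2 (j = (½)*245775 = 245775/2 ≈ 1.2289e+5)
j + w = 245775/2 - 311817 = -377859/2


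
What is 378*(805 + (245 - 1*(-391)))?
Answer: 544698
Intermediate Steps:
378*(805 + (245 - 1*(-391))) = 378*(805 + (245 + 391)) = 378*(805 + 636) = 378*1441 = 544698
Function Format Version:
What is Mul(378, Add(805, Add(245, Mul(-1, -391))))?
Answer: 544698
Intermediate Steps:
Mul(378, Add(805, Add(245, Mul(-1, -391)))) = Mul(378, Add(805, Add(245, 391))) = Mul(378, Add(805, 636)) = Mul(378, 1441) = 544698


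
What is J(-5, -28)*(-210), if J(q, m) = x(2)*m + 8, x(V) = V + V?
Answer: 21840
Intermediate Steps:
x(V) = 2*V
J(q, m) = 8 + 4*m (J(q, m) = (2*2)*m + 8 = 4*m + 8 = 8 + 4*m)
J(-5, -28)*(-210) = (8 + 4*(-28))*(-210) = (8 - 112)*(-210) = -104*(-210) = 21840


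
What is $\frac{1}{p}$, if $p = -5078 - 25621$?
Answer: $- \frac{1}{30699} \approx -3.2574 \cdot 10^{-5}$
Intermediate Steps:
$p = -30699$ ($p = -5078 - 25621 = -30699$)
$\frac{1}{p} = \frac{1}{-30699} = - \frac{1}{30699}$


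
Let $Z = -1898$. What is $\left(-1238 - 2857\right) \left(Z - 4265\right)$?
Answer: $25237485$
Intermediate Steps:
$\left(-1238 - 2857\right) \left(Z - 4265\right) = \left(-1238 - 2857\right) \left(-1898 - 4265\right) = \left(-4095\right) \left(-6163\right) = 25237485$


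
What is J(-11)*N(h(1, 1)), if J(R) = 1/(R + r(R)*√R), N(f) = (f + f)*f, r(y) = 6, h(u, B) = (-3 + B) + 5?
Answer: -18/47 - 108*I*√11/517 ≈ -0.38298 - 0.69283*I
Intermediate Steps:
h(u, B) = 2 + B
N(f) = 2*f² (N(f) = (2*f)*f = 2*f²)
J(R) = 1/(R + 6*√R)
J(-11)*N(h(1, 1)) = (2*(2 + 1)²)/(-11 + 6*√(-11)) = (2*3²)/(-11 + 6*(I*√11)) = (2*9)/(-11 + 6*I*√11) = 18/(-11 + 6*I*√11)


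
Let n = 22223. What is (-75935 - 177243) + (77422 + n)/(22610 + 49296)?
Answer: -18204917623/71906 ≈ -2.5318e+5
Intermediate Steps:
(-75935 - 177243) + (77422 + n)/(22610 + 49296) = (-75935 - 177243) + (77422 + 22223)/(22610 + 49296) = -253178 + 99645/71906 = -18204917623/71906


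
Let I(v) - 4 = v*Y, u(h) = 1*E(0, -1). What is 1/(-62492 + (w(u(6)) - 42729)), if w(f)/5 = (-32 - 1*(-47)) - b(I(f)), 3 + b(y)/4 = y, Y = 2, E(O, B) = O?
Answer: -1/105166 ≈ -9.5088e-6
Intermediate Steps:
u(h) = 0 (u(h) = 1*0 = 0)
I(v) = 4 + 2*v (I(v) = 4 + v*2 = 4 + 2*v)
b(y) = -12 + 4*y
w(f) = 55 - 40*f (w(f) = 5*((-32 - 1*(-47)) - (-12 + 4*(4 + 2*f))) = 5*((-32 + 47) - (-12 + (16 + 8*f))) = 5*(15 - (4 + 8*f)) = 5*(15 + (-4 - 8*f)) = 5*(11 - 8*f) = 55 - 40*f)
1/(-62492 + (w(u(6)) - 42729)) = 1/(-62492 + ((55 - 40*0) - 42729)) = 1/(-62492 + ((55 + 0) - 42729)) = 1/(-62492 + (55 - 42729)) = 1/(-62492 - 42674) = 1/(-105166) = -1/105166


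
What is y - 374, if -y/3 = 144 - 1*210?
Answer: -176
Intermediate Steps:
y = 198 (y = -3*(144 - 1*210) = -3*(144 - 210) = -3*(-66) = 198)
y - 374 = 198 - 374 = -176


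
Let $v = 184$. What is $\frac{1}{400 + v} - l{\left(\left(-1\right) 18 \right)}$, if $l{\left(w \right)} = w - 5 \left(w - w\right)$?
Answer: $\frac{10513}{584} \approx 18.002$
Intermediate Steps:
$l{\left(w \right)} = w$ ($l{\left(w \right)} = w - 0 = w + 0 = w$)
$\frac{1}{400 + v} - l{\left(\left(-1\right) 18 \right)} = \frac{1}{400 + 184} - \left(-1\right) 18 = \frac{1}{584} - -18 = \frac{1}{584} + 18 = \frac{10513}{584}$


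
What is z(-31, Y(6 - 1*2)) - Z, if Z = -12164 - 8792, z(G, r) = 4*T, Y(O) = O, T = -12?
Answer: 20908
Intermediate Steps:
z(G, r) = -48 (z(G, r) = 4*(-12) = -48)
Z = -20956
z(-31, Y(6 - 1*2)) - Z = -48 - 1*(-20956) = -48 + 20956 = 20908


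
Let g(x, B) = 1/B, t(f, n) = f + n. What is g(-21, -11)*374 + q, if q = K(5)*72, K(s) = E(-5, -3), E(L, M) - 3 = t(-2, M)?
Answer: -178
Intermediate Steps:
E(L, M) = 1 + M (E(L, M) = 3 + (-2 + M) = 1 + M)
K(s) = -2 (K(s) = 1 - 3 = -2)
q = -144 (q = -2*72 = -144)
g(-21, -11)*374 + q = 374/(-11) - 144 = -1/11*374 - 144 = -34 - 144 = -178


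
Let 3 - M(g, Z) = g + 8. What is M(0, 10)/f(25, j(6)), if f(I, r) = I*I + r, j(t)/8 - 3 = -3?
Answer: -1/125 ≈ -0.0080000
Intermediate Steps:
j(t) = 0 (j(t) = 24 + 8*(-3) = 24 - 24 = 0)
M(g, Z) = -5 - g (M(g, Z) = 3 - (g + 8) = 3 - (8 + g) = 3 + (-8 - g) = -5 - g)
f(I, r) = r + I**2 (f(I, r) = I**2 + r = r + I**2)
M(0, 10)/f(25, j(6)) = (-5 - 1*0)/(0 + 25**2) = (-5 + 0)/(0 + 625) = -5/625 = -5*1/625 = -1/125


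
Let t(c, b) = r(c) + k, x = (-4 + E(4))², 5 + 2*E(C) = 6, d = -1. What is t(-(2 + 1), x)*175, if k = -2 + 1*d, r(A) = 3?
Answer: 0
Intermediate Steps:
E(C) = ½ (E(C) = -5/2 + (½)*6 = -5/2 + 3 = ½)
x = 49/4 (x = (-4 + ½)² = (-7/2)² = 49/4 ≈ 12.250)
k = -3 (k = -2 + 1*(-1) = -2 - 1 = -3)
t(c, b) = 0 (t(c, b) = 3 - 3 = 0)
t(-(2 + 1), x)*175 = 0*175 = 0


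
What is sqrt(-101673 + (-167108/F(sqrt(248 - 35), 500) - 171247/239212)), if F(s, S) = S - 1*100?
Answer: I*sqrt(36511986850897818)/598030 ≈ 319.52*I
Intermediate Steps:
F(s, S) = -100 + S (F(s, S) = S - 100 = -100 + S)
sqrt(-101673 + (-167108/F(sqrt(248 - 35), 500) - 171247/239212)) = sqrt(-101673 + (-167108/(-100 + 500) - 171247/239212)) = sqrt(-101673 + (-167108/400 - 171247*1/239212)) = sqrt(-101673 + (-167108*1/400 - 171247/239212)) = sqrt(-101673 + (-41777/100 - 171247/239212)) = sqrt(-101673 - 1251335553/2990150) = sqrt(-305268856503/2990150) = I*sqrt(36511986850897818)/598030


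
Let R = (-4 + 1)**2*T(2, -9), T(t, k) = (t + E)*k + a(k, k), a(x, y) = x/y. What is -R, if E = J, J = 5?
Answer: 558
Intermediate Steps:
E = 5
T(t, k) = 1 + k*(5 + t) (T(t, k) = (t + 5)*k + k/k = (5 + t)*k + 1 = k*(5 + t) + 1 = 1 + k*(5 + t))
R = -558 (R = (-4 + 1)**2*(1 + 5*(-9) - 9*2) = (-3)**2*(1 - 45 - 18) = 9*(-62) = -558)
-R = -1*(-558) = 558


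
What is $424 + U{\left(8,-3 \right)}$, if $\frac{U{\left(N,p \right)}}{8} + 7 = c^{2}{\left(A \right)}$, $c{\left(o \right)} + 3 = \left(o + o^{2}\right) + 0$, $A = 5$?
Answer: $6200$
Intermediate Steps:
$c{\left(o \right)} = -3 + o + o^{2}$ ($c{\left(o \right)} = -3 + \left(\left(o + o^{2}\right) + 0\right) = -3 + \left(o + o^{2}\right) = -3 + o + o^{2}$)
$U{\left(N,p \right)} = 5776$ ($U{\left(N,p \right)} = -56 + 8 \left(-3 + 5 + 5^{2}\right)^{2} = -56 + 8 \left(-3 + 5 + 25\right)^{2} = -56 + 8 \cdot 27^{2} = -56 + 8 \cdot 729 = -56 + 5832 = 5776$)
$424 + U{\left(8,-3 \right)} = 424 + 5776 = 6200$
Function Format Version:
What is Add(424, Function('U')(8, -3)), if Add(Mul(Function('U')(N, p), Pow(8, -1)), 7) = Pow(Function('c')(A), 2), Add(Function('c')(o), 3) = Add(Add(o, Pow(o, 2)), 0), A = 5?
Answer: 6200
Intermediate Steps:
Function('c')(o) = Add(-3, o, Pow(o, 2)) (Function('c')(o) = Add(-3, Add(Add(o, Pow(o, 2)), 0)) = Add(-3, Add(o, Pow(o, 2))) = Add(-3, o, Pow(o, 2)))
Function('U')(N, p) = 5776 (Function('U')(N, p) = Add(-56, Mul(8, Pow(Add(-3, 5, Pow(5, 2)), 2))) = Add(-56, Mul(8, Pow(Add(-3, 5, 25), 2))) = Add(-56, Mul(8, Pow(27, 2))) = Add(-56, Mul(8, 729)) = Add(-56, 5832) = 5776)
Add(424, Function('U')(8, -3)) = Add(424, 5776) = 6200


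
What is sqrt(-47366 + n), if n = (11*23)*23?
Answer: I*sqrt(41547) ≈ 203.83*I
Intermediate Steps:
n = 5819 (n = 253*23 = 5819)
sqrt(-47366 + n) = sqrt(-47366 + 5819) = sqrt(-41547) = I*sqrt(41547)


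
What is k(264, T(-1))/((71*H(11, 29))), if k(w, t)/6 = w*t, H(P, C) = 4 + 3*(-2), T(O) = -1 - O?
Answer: 0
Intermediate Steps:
H(P, C) = -2 (H(P, C) = 4 - 6 = -2)
k(w, t) = 6*t*w (k(w, t) = 6*(w*t) = 6*(t*w) = 6*t*w)
k(264, T(-1))/((71*H(11, 29))) = (6*(-1 - 1*(-1))*264)/((71*(-2))) = (6*(-1 + 1)*264)/(-142) = (6*0*264)*(-1/142) = 0*(-1/142) = 0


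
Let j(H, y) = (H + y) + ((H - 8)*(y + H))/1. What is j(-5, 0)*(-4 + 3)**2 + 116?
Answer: 176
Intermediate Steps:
j(H, y) = H + y + (-8 + H)*(H + y) (j(H, y) = (H + y) + ((-8 + H)*(H + y))*1 = (H + y) + (-8 + H)*(H + y) = H + y + (-8 + H)*(H + y))
j(-5, 0)*(-4 + 3)**2 + 116 = ((-5)**2 - 7*(-5) - 7*0 - 5*0)*(-4 + 3)**2 + 116 = (25 + 35 + 0 + 0)*(-1)**2 + 116 = 60*1 + 116 = 60 + 116 = 176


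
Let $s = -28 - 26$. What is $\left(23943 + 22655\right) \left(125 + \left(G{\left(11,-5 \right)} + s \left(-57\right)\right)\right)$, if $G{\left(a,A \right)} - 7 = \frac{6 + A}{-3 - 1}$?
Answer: $\frac{299135861}{2} \approx 1.4957 \cdot 10^{8}$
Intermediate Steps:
$s = -54$ ($s = -28 - 26 = -54$)
$G{\left(a,A \right)} = \frac{11}{2} - \frac{A}{4}$ ($G{\left(a,A \right)} = 7 + \frac{6 + A}{-3 - 1} = 7 + \frac{6 + A}{-4} = 7 + \left(6 + A\right) \left(- \frac{1}{4}\right) = 7 - \left(\frac{3}{2} + \frac{A}{4}\right) = \frac{11}{2} - \frac{A}{4}$)
$\left(23943 + 22655\right) \left(125 + \left(G{\left(11,-5 \right)} + s \left(-57\right)\right)\right) = \left(23943 + 22655\right) \left(125 + \left(\left(\frac{11}{2} - - \frac{5}{4}\right) - -3078\right)\right) = 46598 \left(125 + \left(\left(\frac{11}{2} + \frac{5}{4}\right) + 3078\right)\right) = 46598 \left(125 + \left(\frac{27}{4} + 3078\right)\right) = 46598 \left(125 + \frac{12339}{4}\right) = 46598 \cdot \frac{12839}{4} = \frac{299135861}{2}$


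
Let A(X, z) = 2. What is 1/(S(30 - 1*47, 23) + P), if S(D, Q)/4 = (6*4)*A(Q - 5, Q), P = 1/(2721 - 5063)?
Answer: 2342/449663 ≈ 0.0052083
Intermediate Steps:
P = -1/2342 (P = 1/(-2342) = -1/2342 ≈ -0.00042699)
S(D, Q) = 192 (S(D, Q) = 4*((6*4)*2) = 4*(24*2) = 4*48 = 192)
1/(S(30 - 1*47, 23) + P) = 1/(192 - 1/2342) = 1/(449663/2342) = 2342/449663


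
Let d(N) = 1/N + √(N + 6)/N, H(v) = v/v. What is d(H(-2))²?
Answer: (1 + √7)² ≈ 13.292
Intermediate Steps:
H(v) = 1
d(N) = 1/N + √(6 + N)/N
d(H(-2))² = ((1 + √(6 + 1))/1)² = (1*(1 + √7))² = (1 + √7)²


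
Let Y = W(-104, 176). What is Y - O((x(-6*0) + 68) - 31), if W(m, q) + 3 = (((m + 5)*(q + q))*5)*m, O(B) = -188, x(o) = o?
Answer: 18121145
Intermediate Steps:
W(m, q) = -3 + 10*m*q*(5 + m) (W(m, q) = -3 + (((m + 5)*(q + q))*5)*m = -3 + (((5 + m)*(2*q))*5)*m = -3 + ((2*q*(5 + m))*5)*m = -3 + (10*q*(5 + m))*m = -3 + 10*m*q*(5 + m))
Y = 18120957 (Y = -3 + 10*176*(-104)² + 50*(-104)*176 = -3 + 10*176*10816 - 915200 = -3 + 19036160 - 915200 = 18120957)
Y - O((x(-6*0) + 68) - 31) = 18120957 - 1*(-188) = 18120957 + 188 = 18121145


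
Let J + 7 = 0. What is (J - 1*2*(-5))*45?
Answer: 135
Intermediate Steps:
J = -7 (J = -7 + 0 = -7)
(J - 1*2*(-5))*45 = (-7 - 1*2*(-5))*45 = (-7 - 2*(-5))*45 = (-7 + 10)*45 = 3*45 = 135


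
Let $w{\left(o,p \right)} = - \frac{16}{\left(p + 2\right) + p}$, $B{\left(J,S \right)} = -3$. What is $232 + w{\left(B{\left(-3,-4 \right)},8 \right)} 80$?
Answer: $\frac{1448}{9} \approx 160.89$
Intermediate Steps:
$w{\left(o,p \right)} = - \frac{16}{2 + 2 p}$ ($w{\left(o,p \right)} = - \frac{16}{\left(2 + p\right) + p} = - \frac{16}{2 + 2 p}$)
$232 + w{\left(B{\left(-3,-4 \right)},8 \right)} 80 = 232 + - \frac{8}{1 + 8} \cdot 80 = 232 + - \frac{8}{9} \cdot 80 = 232 + \left(-8\right) \frac{1}{9} \cdot 80 = 232 - \frac{640}{9} = \frac{1448}{9}$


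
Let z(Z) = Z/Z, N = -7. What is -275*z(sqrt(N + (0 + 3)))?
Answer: -275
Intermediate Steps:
z(Z) = 1
-275*z(sqrt(N + (0 + 3))) = -275*1 = -275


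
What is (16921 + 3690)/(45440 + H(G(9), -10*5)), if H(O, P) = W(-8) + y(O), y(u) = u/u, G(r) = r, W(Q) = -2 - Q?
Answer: 20611/45447 ≈ 0.45352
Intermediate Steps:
y(u) = 1
H(O, P) = 7 (H(O, P) = (-2 - 1*(-8)) + 1 = (-2 + 8) + 1 = 6 + 1 = 7)
(16921 + 3690)/(45440 + H(G(9), -10*5)) = (16921 + 3690)/(45440 + 7) = 20611/45447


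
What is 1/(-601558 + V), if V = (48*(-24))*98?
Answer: -1/714454 ≈ -1.3997e-6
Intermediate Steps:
V = -112896 (V = -1152*98 = -112896)
1/(-601558 + V) = 1/(-601558 - 112896) = 1/(-714454) = -1/714454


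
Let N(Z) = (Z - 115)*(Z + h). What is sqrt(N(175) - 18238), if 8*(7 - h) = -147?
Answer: I*sqrt(24862)/2 ≈ 78.838*I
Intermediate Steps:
h = 203/8 (h = 7 - 1/8*(-147) = 7 + 147/8 = 203/8 ≈ 25.375)
N(Z) = (-115 + Z)*(203/8 + Z) (N(Z) = (Z - 115)*(Z + 203/8) = (-115 + Z)*(203/8 + Z))
sqrt(N(175) - 18238) = sqrt((-23345/8 + 175**2 - 717/8*175) - 18238) = sqrt((-23345/8 + 30625 - 125475/8) - 18238) = sqrt(24045/2 - 18238) = sqrt(-12431/2) = I*sqrt(24862)/2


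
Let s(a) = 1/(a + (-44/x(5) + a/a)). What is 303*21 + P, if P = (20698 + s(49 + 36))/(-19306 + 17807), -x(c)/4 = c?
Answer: 4197190594/661059 ≈ 6349.2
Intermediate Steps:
x(c) = -4*c
s(a) = 1/(16/5 + a) (s(a) = 1/(a + (-44/((-4*5)) + a/a)) = 1/(a + (-44/(-20) + 1)) = 1/(a + (-44*(-1/20) + 1)) = 1/(a + (11/5 + 1)) = 1/(a + 16/5) = 1/(16/5 + a))
P = -9127823/661059 (P = (20698 + 5/(16 + 5*(49 + 36)))/(-19306 + 17807) = (20698 + 5/(16 + 5*85))/(-1499) = (20698 + 5/(16 + 425))*(-1/1499) = (20698 + 5/441)*(-1/1499) = (9127823/441)*(-1/1499) = -9127823/661059 ≈ -13.808)
303*21 + P = 303*21 - 9127823/661059 = 6363 - 9127823/661059 = 4197190594/661059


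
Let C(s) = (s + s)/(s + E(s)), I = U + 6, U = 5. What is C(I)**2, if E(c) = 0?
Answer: 4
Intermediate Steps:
I = 11 (I = 5 + 6 = 11)
C(s) = 2 (C(s) = (s + s)/(s + 0) = (2*s)/s = 2)
C(I)**2 = 2**2 = 4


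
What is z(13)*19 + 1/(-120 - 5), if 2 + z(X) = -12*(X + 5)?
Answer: -517751/125 ≈ -4142.0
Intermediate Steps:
z(X) = -62 - 12*X (z(X) = -2 - 12*(X + 5) = -2 - 12*(5 + X) = -2 + (-60 - 12*X) = -62 - 12*X)
z(13)*19 + 1/(-120 - 5) = (-62 - 12*13)*19 + 1/(-120 - 5) = (-62 - 156)*19 + 1/(-125) = -218*19 - 1/125 = -4142 - 1/125 = -517751/125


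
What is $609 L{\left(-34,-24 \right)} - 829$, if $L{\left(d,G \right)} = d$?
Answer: $-21535$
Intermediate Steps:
$609 L{\left(-34,-24 \right)} - 829 = 609 \left(-34\right) - 829 = -20706 - 829 = -21535$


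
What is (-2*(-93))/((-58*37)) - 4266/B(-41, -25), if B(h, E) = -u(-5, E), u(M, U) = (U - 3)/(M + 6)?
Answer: -2290011/15022 ≈ -152.44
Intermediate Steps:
u(M, U) = (-3 + U)/(6 + M)
B(h, E) = 3 - E (B(h, E) = -(-3 + E)/(6 - 5) = -(-3 + E)/1 = -(-3 + E) = 3 - E)
(-2*(-93))/((-58*37)) - 4266/B(-41, -25) = (-2*(-93))/((-58*37)) - 4266/(3 - 1*(-25)) = 186/(-2146) - 4266/(3 + 25) = 186*(-1/2146) - 4266/28 = -93/1073 - 4266*1/28 = -93/1073 - 2133/14 = -2290011/15022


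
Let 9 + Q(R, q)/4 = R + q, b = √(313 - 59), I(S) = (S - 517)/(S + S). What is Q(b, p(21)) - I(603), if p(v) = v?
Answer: 28901/603 + 4*√254 ≈ 111.68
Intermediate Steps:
I(S) = (-517 + S)/(2*S) (I(S) = (-517 + S)/((2*S)) = (-517 + S)*(1/(2*S)) = (-517 + S)/(2*S))
b = √254 ≈ 15.937
Q(R, q) = -36 + 4*R + 4*q (Q(R, q) = -36 + 4*(R + q) = -36 + (4*R + 4*q) = -36 + 4*R + 4*q)
Q(b, p(21)) - I(603) = (-36 + 4*√254 + 4*21) - (-517 + 603)/(2*603) = (-36 + 4*√254 + 84) - 86/(2*603) = (48 + 4*√254) - 1*43/603 = (48 + 4*√254) - 43/603 = 28901/603 + 4*√254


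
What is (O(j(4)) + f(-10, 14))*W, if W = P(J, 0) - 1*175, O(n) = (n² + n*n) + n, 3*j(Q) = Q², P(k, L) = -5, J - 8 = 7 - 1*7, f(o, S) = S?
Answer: -13720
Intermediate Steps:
J = 8 (J = 8 + (7 - 1*7) = 8 + (7 - 7) = 8 + 0 = 8)
j(Q) = Q²/3
O(n) = n + 2*n² (O(n) = (n² + n²) + n = 2*n² + n = n + 2*n²)
W = -180 (W = -5 - 1*175 = -5 - 175 = -180)
(O(j(4)) + f(-10, 14))*W = (((⅓)*4²)*(1 + 2*((⅓)*4²)) + 14)*(-180) = (((⅓)*16)*(1 + 2*((⅓)*16)) + 14)*(-180) = (16*(1 + 2*(16/3))/3 + 14)*(-180) = (16*(1 + 32/3)/3 + 14)*(-180) = ((16/3)*(35/3) + 14)*(-180) = (560/9 + 14)*(-180) = (686/9)*(-180) = -13720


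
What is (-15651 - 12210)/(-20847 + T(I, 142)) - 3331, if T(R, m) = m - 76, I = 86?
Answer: -23064550/6927 ≈ -3329.7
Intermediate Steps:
T(R, m) = -76 + m
(-15651 - 12210)/(-20847 + T(I, 142)) - 3331 = (-15651 - 12210)/(-20847 + (-76 + 142)) - 3331 = -27861/(-20847 + 66) - 3331 = -27861/(-20781) - 3331 = -27861*(-1/20781) - 3331 = 9287/6927 - 3331 = -23064550/6927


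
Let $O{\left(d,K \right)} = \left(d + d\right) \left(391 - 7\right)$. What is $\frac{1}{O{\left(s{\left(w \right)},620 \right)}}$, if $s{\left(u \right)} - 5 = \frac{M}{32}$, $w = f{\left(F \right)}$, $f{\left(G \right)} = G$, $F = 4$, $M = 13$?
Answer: $\frac{1}{4152} \approx 0.00024085$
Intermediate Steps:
$w = 4$
$s{\left(u \right)} = \frac{173}{32}$ ($s{\left(u \right)} = 5 + \frac{13}{32} = \frac{173}{32}$)
$O{\left(d,K \right)} = 768 d$ ($O{\left(d,K \right)} = 2 d 384 = 768 d$)
$\frac{1}{O{\left(s{\left(w \right)},620 \right)}} = \frac{1}{768 \cdot \frac{173}{32}} = \frac{1}{4152}$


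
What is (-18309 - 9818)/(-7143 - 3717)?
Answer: 28127/10860 ≈ 2.5900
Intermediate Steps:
(-18309 - 9818)/(-7143 - 3717) = -28127/(-10860) = -28127*(-1/10860) = 28127/10860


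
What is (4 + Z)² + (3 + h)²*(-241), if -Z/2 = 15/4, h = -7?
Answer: -15375/4 ≈ -3843.8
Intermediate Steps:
Z = -15/2 (Z = -30/4 = -2*15/4 = -15/2 ≈ -7.5000)
(4 + Z)² + (3 + h)²*(-241) = (4 - 15/2)² + (3 - 7)²*(-241) = (-7/2)² + (-4)²*(-241) = 49/4 + 16*(-241) = 49/4 - 3856 = -15375/4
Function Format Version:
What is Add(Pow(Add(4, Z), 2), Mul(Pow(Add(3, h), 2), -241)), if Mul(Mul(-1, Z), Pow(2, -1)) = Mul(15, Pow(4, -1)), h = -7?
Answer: Rational(-15375, 4) ≈ -3843.8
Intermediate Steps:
Z = Rational(-15, 2) (Z = Mul(-2, Mul(15, Pow(4, -1))) = Mul(-2, Mul(15, Rational(1, 4))) = Mul(-2, Rational(15, 4)) = Rational(-15, 2) ≈ -7.5000)
Add(Pow(Add(4, Z), 2), Mul(Pow(Add(3, h), 2), -241)) = Add(Pow(Add(4, Rational(-15, 2)), 2), Mul(Pow(Add(3, -7), 2), -241)) = Add(Pow(Rational(-7, 2), 2), Mul(Pow(-4, 2), -241)) = Add(Rational(49, 4), Mul(16, -241)) = Add(Rational(49, 4), -3856) = Rational(-15375, 4)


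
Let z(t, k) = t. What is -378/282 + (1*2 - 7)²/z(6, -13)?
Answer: 797/282 ≈ 2.8262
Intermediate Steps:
-378/282 + (1*2 - 7)²/z(6, -13) = -378/282 + (1*2 - 7)²/6 = -378*1/282 + (2 - 7)²*(⅙) = -63/47 + (-5)²*(⅙) = -63/47 + 25*(⅙) = -63/47 + 25/6 = 797/282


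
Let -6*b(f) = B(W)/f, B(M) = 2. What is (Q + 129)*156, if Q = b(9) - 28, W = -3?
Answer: 141752/9 ≈ 15750.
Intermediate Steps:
b(f) = -1/(3*f)
Q = -757/27 (Q = -⅓/9 - 28 = -⅓*⅑ - 28 = -1/27 - 28 = -757/27 ≈ -28.037)
(Q + 129)*156 = (-757/27 + 129)*156 = (2726/27)*156 = 141752/9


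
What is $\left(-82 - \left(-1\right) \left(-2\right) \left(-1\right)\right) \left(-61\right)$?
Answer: $4880$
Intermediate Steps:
$\left(-82 - \left(-1\right) \left(-2\right) \left(-1\right)\right) \left(-61\right) = \left(-82 - 2 \left(-1\right)\right) \left(-61\right) = \left(-82 - -2\right) \left(-61\right) = \left(-82 + 2\right) \left(-61\right) = \left(-80\right) \left(-61\right) = 4880$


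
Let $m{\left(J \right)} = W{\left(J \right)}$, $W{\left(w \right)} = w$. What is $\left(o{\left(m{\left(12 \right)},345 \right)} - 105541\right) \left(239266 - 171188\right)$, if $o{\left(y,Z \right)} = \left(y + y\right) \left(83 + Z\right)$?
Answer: $-6485722982$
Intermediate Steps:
$m{\left(J \right)} = J$
$o{\left(y,Z \right)} = 2 y \left(83 + Z\right)$
$\left(o{\left(m{\left(12 \right)},345 \right)} - 105541\right) \left(239266 - 171188\right) = \left(2 \cdot 12 \left(83 + 345\right) - 105541\right) \left(239266 - 171188\right) = \left(2 \cdot 12 \cdot 428 - 105541\right) 68078 = \left(10272 - 105541\right) 68078 = \left(-95269\right) 68078 = -6485722982$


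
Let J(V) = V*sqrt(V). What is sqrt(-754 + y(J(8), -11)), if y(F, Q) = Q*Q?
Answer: I*sqrt(633) ≈ 25.159*I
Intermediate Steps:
J(V) = V**(3/2)
y(F, Q) = Q**2
sqrt(-754 + y(J(8), -11)) = sqrt(-754 + (-11)**2) = sqrt(-754 + 121) = sqrt(-633) = I*sqrt(633)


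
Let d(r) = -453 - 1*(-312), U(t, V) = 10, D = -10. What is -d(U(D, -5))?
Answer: 141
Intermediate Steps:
d(r) = -141 (d(r) = -453 + 312 = -141)
-d(U(D, -5)) = -1*(-141) = 141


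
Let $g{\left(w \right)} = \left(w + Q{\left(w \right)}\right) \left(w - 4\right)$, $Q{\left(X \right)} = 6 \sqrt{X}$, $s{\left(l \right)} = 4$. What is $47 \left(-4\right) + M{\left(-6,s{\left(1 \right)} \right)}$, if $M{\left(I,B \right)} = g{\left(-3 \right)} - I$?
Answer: $-161 - 42 i \sqrt{3} \approx -161.0 - 72.746 i$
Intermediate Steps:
$g{\left(w \right)} = \left(-4 + w\right) \left(w + 6 \sqrt{w}\right)$ ($g{\left(w \right)} = \left(w + 6 \sqrt{w}\right) \left(w - 4\right) = \left(w + 6 \sqrt{w}\right) \left(-4 + w\right) = \left(-4 + w\right) \left(w + 6 \sqrt{w}\right)$)
$M{\left(I,B \right)} = 21 - I - 42 i \sqrt{3}$ ($M{\left(I,B \right)} = \left(\left(-3\right)^{2} - 24 \sqrt{-3} - -12 + 6 \left(-3\right)^{\frac{3}{2}}\right) - I = \left(9 - 24 i \sqrt{3} + 12 + 6 \left(- 3 i \sqrt{3}\right)\right) - I = \left(9 - 24 i \sqrt{3} + 12 - 18 i \sqrt{3}\right) - I = \left(21 - 42 i \sqrt{3}\right) - I = 21 - I - 42 i \sqrt{3}$)
$47 \left(-4\right) + M{\left(-6,s{\left(1 \right)} \right)} = 47 \left(-4\right) - \left(-27 + 42 i \sqrt{3}\right) = -188 + \left(21 + 6 - 42 i \sqrt{3}\right) = -188 + \left(27 - 42 i \sqrt{3}\right) = -161 - 42 i \sqrt{3}$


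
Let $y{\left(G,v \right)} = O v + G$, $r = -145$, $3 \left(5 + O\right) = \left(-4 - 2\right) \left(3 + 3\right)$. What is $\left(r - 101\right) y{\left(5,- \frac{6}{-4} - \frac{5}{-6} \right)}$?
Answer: $8528$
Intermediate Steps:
$O = -17$ ($O = -5 + \frac{\left(-4 - 2\right) \left(3 + 3\right)}{3} = -5 + \frac{\left(-6\right) 6}{3} = -5 + \frac{1}{3} \left(-36\right) = -5 - 12 = -17$)
$y{\left(G,v \right)} = G - 17 v$ ($y{\left(G,v \right)} = - 17 v + G = G - 17 v$)
$\left(r - 101\right) y{\left(5,- \frac{6}{-4} - \frac{5}{-6} \right)} = \left(-145 - 101\right) \left(5 - 17 \left(- \frac{6}{-4} - \frac{5}{-6}\right)\right) = - 246 \left(5 - 17 \left(\left(-6\right) \left(- \frac{1}{4}\right) - - \frac{5}{6}\right)\right) = - 246 \left(5 - 17 \left(\frac{3}{2} + \frac{5}{6}\right)\right) = - 246 \left(5 - \frac{119}{3}\right) = \left(-246\right) \left(- \frac{104}{3}\right) = 8528$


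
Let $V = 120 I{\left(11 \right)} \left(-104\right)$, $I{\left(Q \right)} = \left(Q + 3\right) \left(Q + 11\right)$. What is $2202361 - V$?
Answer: $6046201$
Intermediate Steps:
$I{\left(Q \right)} = \left(3 + Q\right) \left(11 + Q\right)$
$V = -3843840$ ($V = 120 \left(33 + 11^{2} + 14 \cdot 11\right) \left(-104\right) = 120 \left(33 + 121 + 154\right) \left(-104\right) = 120 \cdot 308 \left(-104\right) = 36960 \left(-104\right) = -3843840$)
$2202361 - V = 2202361 - -3843840 = 2202361 + 3843840 = 6046201$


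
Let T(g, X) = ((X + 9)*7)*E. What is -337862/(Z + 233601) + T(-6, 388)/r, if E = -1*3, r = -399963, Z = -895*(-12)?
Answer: -44365076063/32575786461 ≈ -1.3619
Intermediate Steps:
Z = 10740
E = -3
T(g, X) = -189 - 21*X (T(g, X) = ((X + 9)*7)*(-3) = ((9 + X)*7)*(-3) = (63 + 7*X)*(-3) = -189 - 21*X)
-337862/(Z + 233601) + T(-6, 388)/r = -337862/(10740 + 233601) + (-189 - 21*388)/(-399963) = -337862/244341 + (-189 - 8148)*(-1/399963) = -337862*1/244341 - 8337*(-1/399963) = -337862/244341 + 2779/133321 = -44365076063/32575786461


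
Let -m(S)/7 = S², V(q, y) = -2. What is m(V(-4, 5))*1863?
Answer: -52164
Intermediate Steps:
m(S) = -7*S²
m(V(-4, 5))*1863 = -7*(-2)²*1863 = -7*4*1863 = -28*1863 = -52164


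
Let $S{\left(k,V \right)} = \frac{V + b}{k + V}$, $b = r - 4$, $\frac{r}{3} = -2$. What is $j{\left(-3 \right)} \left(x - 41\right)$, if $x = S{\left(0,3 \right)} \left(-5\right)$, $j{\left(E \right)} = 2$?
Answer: $- \frac{176}{3} \approx -58.667$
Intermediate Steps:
$r = -6$ ($r = 3 \left(-2\right) = -6$)
$b = -10$ ($b = -6 - 4 = -10$)
$S{\left(k,V \right)} = \frac{-10 + V}{V + k}$ ($S{\left(k,V \right)} = \frac{V - 10}{k + V} = \frac{-10 + V}{V + k}$)
$x = \frac{35}{3}$ ($x = \frac{-10 + 3}{3 + 0} \left(-5\right) = \frac{1}{3} \left(-7\right) \left(-5\right) = \left(- \frac{7}{3}\right) \left(-5\right) = \frac{35}{3} \approx 11.667$)
$j{\left(-3 \right)} \left(x - 41\right) = 2 \left(\frac{35}{3} - 41\right) = 2 \left(- \frac{88}{3}\right) = - \frac{176}{3}$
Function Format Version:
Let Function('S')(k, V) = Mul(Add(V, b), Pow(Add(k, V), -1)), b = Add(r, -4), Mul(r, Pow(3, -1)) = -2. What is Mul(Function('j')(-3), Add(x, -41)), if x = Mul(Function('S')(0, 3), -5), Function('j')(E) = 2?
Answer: Rational(-176, 3) ≈ -58.667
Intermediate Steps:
r = -6 (r = Mul(3, -2) = -6)
b = -10 (b = Add(-6, -4) = -10)
Function('S')(k, V) = Mul(Pow(Add(V, k), -1), Add(-10, V)) (Function('S')(k, V) = Mul(Add(V, -10), Pow(Add(k, V), -1)) = Mul(Add(-10, V), Pow(Add(V, k), -1)) = Mul(Pow(Add(V, k), -1), Add(-10, V)))
x = Rational(35, 3) (x = Mul(Mul(Pow(Add(3, 0), -1), Add(-10, 3)), -5) = Mul(Mul(Pow(3, -1), -7), -5) = Mul(Mul(Rational(1, 3), -7), -5) = Mul(Rational(-7, 3), -5) = Rational(35, 3) ≈ 11.667)
Mul(Function('j')(-3), Add(x, -41)) = Mul(2, Add(Rational(35, 3), -41)) = Mul(2, Rational(-88, 3)) = Rational(-176, 3)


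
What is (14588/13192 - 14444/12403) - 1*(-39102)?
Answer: 10187697981/260542 ≈ 39102.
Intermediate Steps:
(14588/13192 - 14444/12403) - 1*(-39102) = (14588*(1/13192) - 14444*1/12403) + 39102 = (3647/3298 - 92/79) + 39102 = -15303/260542 + 39102 = 10187697981/260542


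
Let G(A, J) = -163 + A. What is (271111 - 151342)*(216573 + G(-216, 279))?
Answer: 25893339186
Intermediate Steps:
(271111 - 151342)*(216573 + G(-216, 279)) = (271111 - 151342)*(216573 + (-163 - 216)) = 119769*(216573 - 379) = 119769*216194 = 25893339186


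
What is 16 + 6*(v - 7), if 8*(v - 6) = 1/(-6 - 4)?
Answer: 397/40 ≈ 9.9250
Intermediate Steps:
v = 479/80 (v = 6 + 1/(8*(-6 - 4)) = 6 + (⅛)/(-10) = 6 + (⅛)*(-⅒) = 6 - 1/80 = 479/80 ≈ 5.9875)
16 + 6*(v - 7) = 16 + 6*(479/80 - 7) = 16 + 6*(-81/80) = 16 - 243/40 = 397/40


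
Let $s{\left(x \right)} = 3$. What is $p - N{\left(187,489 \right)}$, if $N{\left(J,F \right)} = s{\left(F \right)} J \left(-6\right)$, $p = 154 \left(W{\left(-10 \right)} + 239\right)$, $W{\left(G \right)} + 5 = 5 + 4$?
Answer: $40788$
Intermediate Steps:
$W{\left(G \right)} = 4$ ($W{\left(G \right)} = -5 + \left(5 + 4\right) = -5 + 9 = 4$)
$p = 37422$ ($p = 154 \left(4 + 239\right) = 154 \cdot 243 = 37422$)
$N{\left(J,F \right)} = - 18 J$ ($N{\left(J,F \right)} = 3 J \left(-6\right) = - 18 J$)
$p - N{\left(187,489 \right)} = 37422 - \left(-18\right) 187 = 37422 - -3366 = 37422 + 3366 = 40788$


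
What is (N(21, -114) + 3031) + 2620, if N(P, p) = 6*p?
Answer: 4967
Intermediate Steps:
(N(21, -114) + 3031) + 2620 = (6*(-114) + 3031) + 2620 = (-684 + 3031) + 2620 = 2347 + 2620 = 4967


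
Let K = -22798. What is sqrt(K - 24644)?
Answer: I*sqrt(47442) ≈ 217.81*I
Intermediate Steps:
sqrt(K - 24644) = sqrt(-22798 - 24644) = sqrt(-47442) = I*sqrt(47442)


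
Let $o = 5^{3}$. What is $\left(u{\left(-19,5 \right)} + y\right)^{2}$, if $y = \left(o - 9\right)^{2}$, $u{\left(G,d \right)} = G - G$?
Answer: $181063936$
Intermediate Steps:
$o = 125$
$u{\left(G,d \right)} = 0$
$y = 13456$ ($y = \left(125 - 9\right)^{2} = 116^{2} = 13456$)
$\left(u{\left(-19,5 \right)} + y\right)^{2} = \left(0 + 13456\right)^{2} = 13456^{2} = 181063936$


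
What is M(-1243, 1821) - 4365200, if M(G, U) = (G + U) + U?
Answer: -4362801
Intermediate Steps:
M(G, U) = G + 2*U
M(-1243, 1821) - 4365200 = (-1243 + 2*1821) - 4365200 = (-1243 + 3642) - 4365200 = 2399 - 4365200 = -4362801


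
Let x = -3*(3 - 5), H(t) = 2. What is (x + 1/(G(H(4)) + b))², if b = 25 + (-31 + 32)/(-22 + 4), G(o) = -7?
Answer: 3825936/104329 ≈ 36.672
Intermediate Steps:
b = 449/18 (b = 25 + 1/(-18) = 25 + 1*(-1/18) = 25 - 1/18 = 449/18 ≈ 24.944)
x = 6 (x = -3*(-2) = 6)
(x + 1/(G(H(4)) + b))² = (6 + 1/(-7 + 449/18))² = (6 + 1/(323/18))² = (6 + 18/323)² = (1956/323)² = 3825936/104329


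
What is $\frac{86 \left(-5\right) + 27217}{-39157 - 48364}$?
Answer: $- \frac{26787}{87521} \approx -0.30606$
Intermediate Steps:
$\frac{86 \left(-5\right) + 27217}{-39157 - 48364} = \frac{-430 + 27217}{-87521} = 26787 \left(- \frac{1}{87521}\right) = - \frac{26787}{87521}$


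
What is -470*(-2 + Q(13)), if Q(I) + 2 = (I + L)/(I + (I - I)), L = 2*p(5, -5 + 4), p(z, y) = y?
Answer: 19270/13 ≈ 1482.3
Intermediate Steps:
L = -2 (L = 2*(-5 + 4) = 2*(-1) = -2)
Q(I) = -2 + (-2 + I)/I (Q(I) = -2 + (I - 2)/(I + (I - I)) = -2 + (-2 + I)/(I + 0) = -2 + (-2 + I)/I)
-470*(-2 + Q(13)) = -470*(-2 + (-2 - 1*13)/13) = -470*(-2 + (-2 - 13)/13) = -470*(-2 + (1/13)*(-15)) = -470*(-2 - 15/13) = -470*(-41/13) = 19270/13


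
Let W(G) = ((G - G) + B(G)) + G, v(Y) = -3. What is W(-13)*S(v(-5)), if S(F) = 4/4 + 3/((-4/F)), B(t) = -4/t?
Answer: -165/4 ≈ -41.250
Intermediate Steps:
W(G) = G - 4/G (W(G) = ((G - G) - 4/G) + G = (0 - 4/G) + G = -4/G + G = G - 4/G)
S(F) = 1 - 3*F/4 (S(F) = 4*(¼) + 3*(-F/4) = 1 - 3*F/4)
W(-13)*S(v(-5)) = (-13 - 4/(-13))*(1 - ¾*(-3)) = (-13 - 4*(-1/13))*(1 + 9/4) = (-13 + 4/13)*(13/4) = -165/13*13/4 = -165/4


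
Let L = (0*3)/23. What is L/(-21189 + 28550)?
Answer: 0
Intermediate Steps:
L = 0 (L = 0*(1/23) = 0)
L/(-21189 + 28550) = 0/(-21189 + 28550) = 0/7361 = 0*(1/7361) = 0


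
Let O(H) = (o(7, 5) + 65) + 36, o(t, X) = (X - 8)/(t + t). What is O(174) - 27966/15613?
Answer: 21638419/218582 ≈ 98.995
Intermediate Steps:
o(t, X) = (-8 + X)/(2*t) (o(t, X) = (-8 + X)/((2*t)) = (-8 + X)*(1/(2*t)) = (-8 + X)/(2*t))
O(H) = 1411/14 (O(H) = ((½)*(-8 + 5)/7 + 65) + 36 = ((½)*(⅐)*(-3) + 65) + 36 = (-3/14 + 65) + 36 = 907/14 + 36 = 1411/14)
O(174) - 27966/15613 = 1411/14 - 27966/15613 = 21638419/218582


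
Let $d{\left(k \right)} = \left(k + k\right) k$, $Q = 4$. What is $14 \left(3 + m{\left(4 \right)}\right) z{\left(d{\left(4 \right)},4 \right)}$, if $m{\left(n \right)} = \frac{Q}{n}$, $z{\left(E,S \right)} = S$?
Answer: $224$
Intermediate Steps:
$d{\left(k \right)} = 2 k^{2}$ ($d{\left(k \right)} = 2 k k = 2 k^{2}$)
$m{\left(n \right)} = \frac{4}{n}$
$14 \left(3 + m{\left(4 \right)}\right) z{\left(d{\left(4 \right)},4 \right)} = 14 \left(3 + \frac{4}{4}\right) 4 = 14 \left(3 + 4 \cdot \frac{1}{4}\right) 4 = 14 \left(3 + 1\right) 4 = 14 \cdot 4 \cdot 4 = 56 \cdot 4 = 224$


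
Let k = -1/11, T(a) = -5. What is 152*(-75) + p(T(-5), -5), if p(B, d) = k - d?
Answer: -125346/11 ≈ -11395.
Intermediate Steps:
k = -1/11 (k = -1*1/11 = -1/11 ≈ -0.090909)
p(B, d) = -1/11 - d
152*(-75) + p(T(-5), -5) = 152*(-75) + (-1/11 - 1*(-5)) = -11400 + (-1/11 + 5) = -11400 + 54/11 = -125346/11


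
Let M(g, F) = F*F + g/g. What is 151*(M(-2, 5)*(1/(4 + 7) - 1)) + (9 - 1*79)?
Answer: -40030/11 ≈ -3639.1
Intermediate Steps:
M(g, F) = 1 + F² (M(g, F) = F² + 1 = 1 + F²)
151*(M(-2, 5)*(1/(4 + 7) - 1)) + (9 - 1*79) = 151*((1 + 5²)*(1/(4 + 7) - 1)) + (9 - 1*79) = 151*((1 + 25)*(1/11 - 1)) + (9 - 79) = 151*(26*(1/11 - 1)) - 70 = 151*(26*(-10/11)) - 70 = 151*(-260/11) - 70 = -39260/11 - 70 = -40030/11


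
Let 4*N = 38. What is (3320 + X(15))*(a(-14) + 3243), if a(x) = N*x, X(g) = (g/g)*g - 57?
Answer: 10194580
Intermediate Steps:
N = 19/2 (N = (¼)*38 = 19/2 ≈ 9.5000)
X(g) = -57 + g (X(g) = 1*g - 57 = g - 57 = -57 + g)
a(x) = 19*x/2
(3320 + X(15))*(a(-14) + 3243) = (3320 + (-57 + 15))*((19/2)*(-14) + 3243) = (3320 - 42)*(-133 + 3243) = 3278*3110 = 10194580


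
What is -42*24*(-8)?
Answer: 8064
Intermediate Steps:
-42*24*(-8) = -1008*(-8) = 8064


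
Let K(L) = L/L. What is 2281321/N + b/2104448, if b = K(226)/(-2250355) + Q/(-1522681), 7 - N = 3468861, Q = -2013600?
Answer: -8225345514153257749054307/12507029896573712410724480 ≈ -0.65766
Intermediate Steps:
K(L) = 1
N = -3468854 (N = 7 - 1*3468861 = 7 - 3468861 = -3468854)
b = 4531313305319/3426572801755 (b = 1/(-2250355) - 2013600/(-1522681) = 1*(-1/2250355) - 2013600*(-1/1522681) = -1/2250355 + 2013600/1522681 = 4531313305319/3426572801755 ≈ 1.3224)
2281321/N + b/2104448 = 2281321/(-3468854) + (4531313305319/3426572801755)/2104448 = 2281321*(-1/3468854) + (4531313305319/3426572801755)*(1/2104448) = -2281321/3468854 + 4531313305319/7211044279507706240 = -8225345514153257749054307/12507029896573712410724480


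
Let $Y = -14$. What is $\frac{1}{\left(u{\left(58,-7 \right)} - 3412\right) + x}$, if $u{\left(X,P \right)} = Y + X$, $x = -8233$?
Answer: $- \frac{1}{11601} \approx -8.6199 \cdot 10^{-5}$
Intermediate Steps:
$u{\left(X,P \right)} = -14 + X$
$\frac{1}{\left(u{\left(58,-7 \right)} - 3412\right) + x} = \frac{1}{\left(\left(-14 + 58\right) - 3412\right) - 8233} = \frac{1}{\left(44 - 3412\right) - 8233} = \frac{1}{-3368 - 8233} = \frac{1}{-11601} = - \frac{1}{11601}$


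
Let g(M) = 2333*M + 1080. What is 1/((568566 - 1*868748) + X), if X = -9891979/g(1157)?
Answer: -2700361/810609657681 ≈ -3.3313e-6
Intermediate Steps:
g(M) = 1080 + 2333*M
X = -9891979/2700361 (X = -9891979/(1080 + 2333*1157) = -9891979/(1080 + 2699281) = -9891979/2700361 ≈ -3.6632)
1/((568566 - 1*868748) + X) = 1/((568566 - 1*868748) - 9891979/2700361) = 1/((568566 - 868748) - 9891979/2700361) = 1/(-300182 - 9891979/2700361) = 1/(-810609657681/2700361) = -2700361/810609657681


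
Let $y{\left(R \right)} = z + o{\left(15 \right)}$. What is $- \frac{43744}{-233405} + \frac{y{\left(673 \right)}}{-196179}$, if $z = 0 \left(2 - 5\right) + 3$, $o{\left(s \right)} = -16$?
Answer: $\frac{8584688441}{45789159495} \approx 0.18748$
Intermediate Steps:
$z = 3$ ($z = 0 \left(2 - 5\right) + 3 = 0 \left(-3\right) + 3 = 0 + 3 = 3$)
$y{\left(R \right)} = -13$ ($y{\left(R \right)} = 3 - 16 = -13$)
$- \frac{43744}{-233405} + \frac{y{\left(673 \right)}}{-196179} = - \frac{43744}{-233405} - \frac{13}{-196179} = \left(-43744\right) \left(- \frac{1}{233405}\right) - - \frac{13}{196179} = \frac{43744}{233405} + \frac{13}{196179} = \frac{8584688441}{45789159495}$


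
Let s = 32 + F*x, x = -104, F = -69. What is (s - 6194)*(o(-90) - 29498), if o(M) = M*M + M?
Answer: -21788832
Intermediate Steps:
o(M) = M + M**2 (o(M) = M**2 + M = M + M**2)
s = 7208 (s = 32 - 69*(-104) = 32 + 7176 = 7208)
(s - 6194)*(o(-90) - 29498) = (7208 - 6194)*(-90*(1 - 90) - 29498) = 1014*(-90*(-89) - 29498) = 1014*(8010 - 29498) = 1014*(-21488) = -21788832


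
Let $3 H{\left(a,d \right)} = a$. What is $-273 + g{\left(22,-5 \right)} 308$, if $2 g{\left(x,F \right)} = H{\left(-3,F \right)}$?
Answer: $-427$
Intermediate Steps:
$H{\left(a,d \right)} = \frac{a}{3}$
$g{\left(x,F \right)} = - \frac{1}{2}$ ($g{\left(x,F \right)} = \frac{\frac{1}{3} \left(-3\right)}{2} = \frac{1}{2} \left(-1\right) = - \frac{1}{2}$)
$-273 + g{\left(22,-5 \right)} 308 = -273 - 154 = -427$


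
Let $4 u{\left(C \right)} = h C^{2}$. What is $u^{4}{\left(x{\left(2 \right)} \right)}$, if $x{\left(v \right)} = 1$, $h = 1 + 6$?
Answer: $\frac{2401}{256} \approx 9.3789$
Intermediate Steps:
$h = 7$
$u{\left(C \right)} = \frac{7 C^{2}}{4}$
$u^{4}{\left(x{\left(2 \right)} \right)} = \left(\frac{7 \cdot 1^{2}}{4}\right)^{4} = \left(\frac{7}{4} \cdot 1\right)^{4} = \left(\frac{7}{4}\right)^{4} = \frac{2401}{256}$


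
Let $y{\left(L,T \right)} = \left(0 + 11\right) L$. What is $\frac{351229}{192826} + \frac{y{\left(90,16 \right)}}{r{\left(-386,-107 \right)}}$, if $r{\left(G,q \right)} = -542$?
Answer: $- \frac{265811}{52255846} \approx -0.0050867$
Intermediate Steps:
$y{\left(L,T \right)} = 11 L$
$\frac{351229}{192826} + \frac{y{\left(90,16 \right)}}{r{\left(-386,-107 \right)}} = \frac{351229}{192826} + \frac{11 \cdot 90}{-542} = 351229 \cdot \frac{1}{192826} + 990 \left(- \frac{1}{542}\right) = \frac{351229}{192826} - \frac{495}{271} = - \frac{265811}{52255846}$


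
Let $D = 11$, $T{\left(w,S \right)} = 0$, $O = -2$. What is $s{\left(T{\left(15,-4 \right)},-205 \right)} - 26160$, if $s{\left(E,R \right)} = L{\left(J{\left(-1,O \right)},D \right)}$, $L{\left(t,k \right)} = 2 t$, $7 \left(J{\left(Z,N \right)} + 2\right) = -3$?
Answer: $- \frac{183154}{7} \approx -26165.0$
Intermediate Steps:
$J{\left(Z,N \right)} = - \frac{17}{7}$ ($J{\left(Z,N \right)} = -2 + \frac{1}{7} \left(-3\right) = -2 - \frac{3}{7} = - \frac{17}{7}$)
$s{\left(E,R \right)} = - \frac{34}{7}$ ($s{\left(E,R \right)} = 2 \left(- \frac{17}{7}\right) = - \frac{34}{7}$)
$s{\left(T{\left(15,-4 \right)},-205 \right)} - 26160 = - \frac{34}{7} - 26160 = - \frac{183154}{7}$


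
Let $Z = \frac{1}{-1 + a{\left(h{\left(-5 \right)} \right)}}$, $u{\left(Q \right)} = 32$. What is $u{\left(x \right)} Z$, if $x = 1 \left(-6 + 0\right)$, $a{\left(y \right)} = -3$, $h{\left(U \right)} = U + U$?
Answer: $-8$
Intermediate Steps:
$h{\left(U \right)} = 2 U$
$x = -6$ ($x = 1 \left(-6\right) = -6$)
$Z = - \frac{1}{4}$ ($Z = \frac{1}{-1 - 3} = \frac{1}{-4} = - \frac{1}{4} \approx -0.25$)
$u{\left(x \right)} Z = 32 \left(- \frac{1}{4}\right) = -8$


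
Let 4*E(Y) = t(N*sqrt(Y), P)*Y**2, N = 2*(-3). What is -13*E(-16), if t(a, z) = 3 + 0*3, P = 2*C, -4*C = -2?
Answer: -2496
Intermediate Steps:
C = 1/2 (C = -1/4*(-2) = 1/2 ≈ 0.50000)
N = -6
P = 1 (P = 2*(1/2) = 1)
t(a, z) = 3 (t(a, z) = 3 + 0 = 3)
E(Y) = 3*Y**2/4 (E(Y) = (3*Y**2)/4 = 3*Y**2/4)
-13*E(-16) = -39*(-16)**2/4 = -39*256/4 = -13*192 = -2496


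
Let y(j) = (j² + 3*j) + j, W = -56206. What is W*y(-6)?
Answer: -674472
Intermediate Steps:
y(j) = j² + 4*j
W*y(-6) = -(-337236)*(4 - 6) = -(-337236)*(-2) = -56206*12 = -674472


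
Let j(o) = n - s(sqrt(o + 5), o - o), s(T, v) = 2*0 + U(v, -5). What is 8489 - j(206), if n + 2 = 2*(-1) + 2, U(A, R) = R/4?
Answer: 33959/4 ≈ 8489.8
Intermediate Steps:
U(A, R) = R/4 (U(A, R) = R*(1/4) = R/4)
n = -2 (n = -2 + (2*(-1) + 2) = -2 + (-2 + 2) = -2 + 0 = -2)
s(T, v) = -5/4 (s(T, v) = 2*0 + (1/4)*(-5) = 0 - 5/4 = -5/4)
j(o) = -3/4 (j(o) = -2 - 1*(-5/4) = -2 + 5/4 = -3/4)
8489 - j(206) = 8489 - 1*(-3/4) = 8489 + 3/4 = 33959/4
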